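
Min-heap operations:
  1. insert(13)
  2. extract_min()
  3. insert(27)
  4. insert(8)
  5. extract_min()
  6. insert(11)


insert(13) -> [13]
extract_min()->13, []
insert(27) -> [27]
insert(8) -> [8, 27]
extract_min()->8, [27]
insert(11) -> [11, 27]

Final heap: [11, 27]


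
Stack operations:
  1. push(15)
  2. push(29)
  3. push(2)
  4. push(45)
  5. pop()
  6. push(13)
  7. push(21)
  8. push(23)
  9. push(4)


push(15) -> [15]
push(29) -> [15, 29]
push(2) -> [15, 29, 2]
push(45) -> [15, 29, 2, 45]
pop()->45, [15, 29, 2]
push(13) -> [15, 29, 2, 13]
push(21) -> [15, 29, 2, 13, 21]
push(23) -> [15, 29, 2, 13, 21, 23]
push(4) -> [15, 29, 2, 13, 21, 23, 4]

Final stack: [15, 29, 2, 13, 21, 23, 4]


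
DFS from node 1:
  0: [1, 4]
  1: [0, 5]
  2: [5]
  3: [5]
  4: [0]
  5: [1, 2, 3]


Visit 1, push [5, 0]
Visit 0, push [4]
Visit 4, push []
Visit 5, push [3, 2]
Visit 2, push []
Visit 3, push []

DFS order: [1, 0, 4, 5, 2, 3]


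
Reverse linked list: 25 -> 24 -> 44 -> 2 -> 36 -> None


Step 1: curr=25, set curr.next=prev(None) | reversed so far: 25
Step 2: curr=24, set curr.next=prev(25) | reversed so far: 24 -> 25
Step 3: curr=44, set curr.next=prev(24) | reversed so far: 44 -> 24 -> 25
Step 4: curr=2, set curr.next=prev(44) | reversed so far: 2 -> 44 -> 24 -> 25
Step 5: curr=36, set curr.next=prev(2) | reversed so far: 36 -> 2 -> 44 -> 24 -> 25

36 -> 2 -> 44 -> 24 -> 25 -> None


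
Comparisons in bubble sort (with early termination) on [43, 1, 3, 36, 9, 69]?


Algorithm: bubble sort (with early termination)
Input: [43, 1, 3, 36, 9, 69]
Sorted: [1, 3, 9, 36, 43, 69]

12


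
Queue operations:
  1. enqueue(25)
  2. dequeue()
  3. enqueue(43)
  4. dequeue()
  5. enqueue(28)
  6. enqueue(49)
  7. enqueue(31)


enqueue(25) -> [25]
dequeue()->25, []
enqueue(43) -> [43]
dequeue()->43, []
enqueue(28) -> [28]
enqueue(49) -> [28, 49]
enqueue(31) -> [28, 49, 31]

Final queue: [28, 49, 31]


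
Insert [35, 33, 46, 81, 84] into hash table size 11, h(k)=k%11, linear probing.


Insert 35: h=2 -> slot 2
Insert 33: h=0 -> slot 0
Insert 46: h=2, 1 probes -> slot 3
Insert 81: h=4 -> slot 4
Insert 84: h=7 -> slot 7

Table: [33, None, 35, 46, 81, None, None, 84, None, None, None]


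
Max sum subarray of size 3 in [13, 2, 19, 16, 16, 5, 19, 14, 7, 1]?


[0:3]: 34
[1:4]: 37
[2:5]: 51
[3:6]: 37
[4:7]: 40
[5:8]: 38
[6:9]: 40
[7:10]: 22

Max: 51 at [2:5]


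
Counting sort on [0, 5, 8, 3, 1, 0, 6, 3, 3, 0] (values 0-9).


Input: [0, 5, 8, 3, 1, 0, 6, 3, 3, 0]
Counts: [3, 1, 0, 3, 0, 1, 1, 0, 1, 0]

Sorted: [0, 0, 0, 1, 3, 3, 3, 5, 6, 8]


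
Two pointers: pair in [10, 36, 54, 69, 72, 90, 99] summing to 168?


lo=0(10)+hi=6(99)=109
lo=1(36)+hi=6(99)=135
lo=2(54)+hi=6(99)=153
lo=3(69)+hi=6(99)=168

Yes: 69+99=168


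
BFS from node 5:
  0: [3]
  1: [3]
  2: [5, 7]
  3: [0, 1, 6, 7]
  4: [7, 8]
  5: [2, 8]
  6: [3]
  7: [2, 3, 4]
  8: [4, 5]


Visit 5, enqueue [2, 8]
Visit 2, enqueue [7]
Visit 8, enqueue [4]
Visit 7, enqueue [3]
Visit 4, enqueue []
Visit 3, enqueue [0, 1, 6]
Visit 0, enqueue []
Visit 1, enqueue []
Visit 6, enqueue []

BFS order: [5, 2, 8, 7, 4, 3, 0, 1, 6]


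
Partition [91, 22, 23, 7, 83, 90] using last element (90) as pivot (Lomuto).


Pivot: 90
  22 <= 90: swap -> [22, 91, 23, 7, 83, 90]
  23 <= 90: swap -> [22, 23, 91, 7, 83, 90]
  7 <= 90: swap -> [22, 23, 7, 91, 83, 90]
  83 <= 90: swap -> [22, 23, 7, 83, 91, 90]
Place pivot at 4: [22, 23, 7, 83, 90, 91]

Partitioned: [22, 23, 7, 83, 90, 91]


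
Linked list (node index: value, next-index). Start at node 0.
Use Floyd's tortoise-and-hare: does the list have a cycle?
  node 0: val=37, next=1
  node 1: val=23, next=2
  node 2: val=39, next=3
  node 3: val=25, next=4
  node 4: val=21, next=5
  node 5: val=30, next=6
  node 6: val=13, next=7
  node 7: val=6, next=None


Floyd's tortoise (slow, +1) and hare (fast, +2):
  init: slow=0, fast=0
  step 1: slow=1, fast=2
  step 2: slow=2, fast=4
  step 3: slow=3, fast=6
  step 4: fast 6->7->None, no cycle

Cycle: no


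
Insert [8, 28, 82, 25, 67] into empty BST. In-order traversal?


Insert 8: root
Insert 28: R from 8
Insert 82: R from 8 -> R from 28
Insert 25: R from 8 -> L from 28
Insert 67: R from 8 -> R from 28 -> L from 82

In-order: [8, 25, 28, 67, 82]


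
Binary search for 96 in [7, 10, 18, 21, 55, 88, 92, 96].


Step 1: lo=0, hi=7, mid=3, val=21
Step 2: lo=4, hi=7, mid=5, val=88
Step 3: lo=6, hi=7, mid=6, val=92
Step 4: lo=7, hi=7, mid=7, val=96

Found at index 7


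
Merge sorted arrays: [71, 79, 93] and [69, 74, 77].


Take 69 from B
Take 71 from A
Take 74 from B
Take 77 from B

Merged: [69, 71, 74, 77, 79, 93]


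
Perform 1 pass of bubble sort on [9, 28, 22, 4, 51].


Initial: [9, 28, 22, 4, 51]
Pass 1: [9, 22, 4, 28, 51] (2 swaps)

After 1 pass: [9, 22, 4, 28, 51]


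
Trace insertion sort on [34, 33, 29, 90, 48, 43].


Initial: [34, 33, 29, 90, 48, 43]
Insert 33: [33, 34, 29, 90, 48, 43]
Insert 29: [29, 33, 34, 90, 48, 43]
Insert 90: [29, 33, 34, 90, 48, 43]
Insert 48: [29, 33, 34, 48, 90, 43]
Insert 43: [29, 33, 34, 43, 48, 90]

Sorted: [29, 33, 34, 43, 48, 90]


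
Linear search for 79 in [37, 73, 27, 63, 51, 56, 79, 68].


i=0: 37!=79
i=1: 73!=79
i=2: 27!=79
i=3: 63!=79
i=4: 51!=79
i=5: 56!=79
i=6: 79==79 found!

Found at 6, 7 comps


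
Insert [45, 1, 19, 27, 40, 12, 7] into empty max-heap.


Insert 45: [45]
Insert 1: [45, 1]
Insert 19: [45, 1, 19]
Insert 27: [45, 27, 19, 1]
Insert 40: [45, 40, 19, 1, 27]
Insert 12: [45, 40, 19, 1, 27, 12]
Insert 7: [45, 40, 19, 1, 27, 12, 7]

Final heap: [45, 40, 19, 1, 27, 12, 7]


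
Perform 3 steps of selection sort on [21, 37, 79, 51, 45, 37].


Initial: [21, 37, 79, 51, 45, 37]
Step 1: min=21 at 0
  Swap: [21, 37, 79, 51, 45, 37]
Step 2: min=37 at 1
  Swap: [21, 37, 79, 51, 45, 37]
Step 3: min=37 at 5
  Swap: [21, 37, 37, 51, 45, 79]

After 3 steps: [21, 37, 37, 51, 45, 79]


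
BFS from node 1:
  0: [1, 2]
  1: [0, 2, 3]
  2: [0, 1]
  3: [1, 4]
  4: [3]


Visit 1, enqueue [0, 2, 3]
Visit 0, enqueue []
Visit 2, enqueue []
Visit 3, enqueue [4]
Visit 4, enqueue []

BFS order: [1, 0, 2, 3, 4]


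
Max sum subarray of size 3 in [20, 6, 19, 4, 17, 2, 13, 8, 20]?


[0:3]: 45
[1:4]: 29
[2:5]: 40
[3:6]: 23
[4:7]: 32
[5:8]: 23
[6:9]: 41

Max: 45 at [0:3]


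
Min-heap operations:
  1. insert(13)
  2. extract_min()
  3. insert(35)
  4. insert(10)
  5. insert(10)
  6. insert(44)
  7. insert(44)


insert(13) -> [13]
extract_min()->13, []
insert(35) -> [35]
insert(10) -> [10, 35]
insert(10) -> [10, 35, 10]
insert(44) -> [10, 35, 10, 44]
insert(44) -> [10, 35, 10, 44, 44]

Final heap: [10, 35, 10, 44, 44]


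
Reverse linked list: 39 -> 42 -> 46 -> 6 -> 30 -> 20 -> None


Step 1: curr=39, set curr.next=prev(None) | reversed so far: 39
Step 2: curr=42, set curr.next=prev(39) | reversed so far: 42 -> 39
Step 3: curr=46, set curr.next=prev(42) | reversed so far: 46 -> 42 -> 39
Step 4: curr=6, set curr.next=prev(46) | reversed so far: 6 -> 46 -> 42 -> 39
Step 5: curr=30, set curr.next=prev(6) | reversed so far: 30 -> 6 -> 46 -> 42 -> 39
Step 6: curr=20, set curr.next=prev(30) | reversed so far: 20 -> 30 -> 6 -> 46 -> 42 -> 39

20 -> 30 -> 6 -> 46 -> 42 -> 39 -> None


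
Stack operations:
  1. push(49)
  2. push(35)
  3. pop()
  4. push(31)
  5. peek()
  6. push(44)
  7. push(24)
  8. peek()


push(49) -> [49]
push(35) -> [49, 35]
pop()->35, [49]
push(31) -> [49, 31]
peek()->31
push(44) -> [49, 31, 44]
push(24) -> [49, 31, 44, 24]
peek()->24

Final stack: [49, 31, 44, 24]


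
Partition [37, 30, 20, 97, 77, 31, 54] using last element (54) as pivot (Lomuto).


Pivot: 54
  37 <= 54: advance i (no swap)
  30 <= 54: advance i (no swap)
  20 <= 54: advance i (no swap)
  31 <= 54: swap -> [37, 30, 20, 31, 77, 97, 54]
Place pivot at 4: [37, 30, 20, 31, 54, 97, 77]

Partitioned: [37, 30, 20, 31, 54, 97, 77]


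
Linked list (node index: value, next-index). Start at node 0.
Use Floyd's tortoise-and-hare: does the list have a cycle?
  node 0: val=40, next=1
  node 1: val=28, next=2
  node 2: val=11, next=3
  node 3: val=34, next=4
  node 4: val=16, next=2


Floyd's tortoise (slow, +1) and hare (fast, +2):
  init: slow=0, fast=0
  step 1: slow=1, fast=2
  step 2: slow=2, fast=4
  step 3: slow=3, fast=3
  slow == fast at node 3: cycle detected

Cycle: yes


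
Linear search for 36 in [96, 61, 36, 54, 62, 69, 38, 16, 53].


i=0: 96!=36
i=1: 61!=36
i=2: 36==36 found!

Found at 2, 3 comps


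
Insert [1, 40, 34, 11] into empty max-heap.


Insert 1: [1]
Insert 40: [40, 1]
Insert 34: [40, 1, 34]
Insert 11: [40, 11, 34, 1]

Final heap: [40, 11, 34, 1]


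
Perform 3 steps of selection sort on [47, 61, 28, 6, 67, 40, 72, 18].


Initial: [47, 61, 28, 6, 67, 40, 72, 18]
Step 1: min=6 at 3
  Swap: [6, 61, 28, 47, 67, 40, 72, 18]
Step 2: min=18 at 7
  Swap: [6, 18, 28, 47, 67, 40, 72, 61]
Step 3: min=28 at 2
  Swap: [6, 18, 28, 47, 67, 40, 72, 61]

After 3 steps: [6, 18, 28, 47, 67, 40, 72, 61]


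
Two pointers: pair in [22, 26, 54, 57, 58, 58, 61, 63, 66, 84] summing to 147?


lo=0(22)+hi=9(84)=106
lo=1(26)+hi=9(84)=110
lo=2(54)+hi=9(84)=138
lo=3(57)+hi=9(84)=141
lo=4(58)+hi=9(84)=142
lo=5(58)+hi=9(84)=142
lo=6(61)+hi=9(84)=145
lo=7(63)+hi=9(84)=147

Yes: 63+84=147


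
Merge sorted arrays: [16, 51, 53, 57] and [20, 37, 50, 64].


Take 16 from A
Take 20 from B
Take 37 from B
Take 50 from B
Take 51 from A
Take 53 from A
Take 57 from A

Merged: [16, 20, 37, 50, 51, 53, 57, 64]


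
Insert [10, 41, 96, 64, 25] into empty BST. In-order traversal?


Insert 10: root
Insert 41: R from 10
Insert 96: R from 10 -> R from 41
Insert 64: R from 10 -> R from 41 -> L from 96
Insert 25: R from 10 -> L from 41

In-order: [10, 25, 41, 64, 96]


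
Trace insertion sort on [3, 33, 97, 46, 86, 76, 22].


Initial: [3, 33, 97, 46, 86, 76, 22]
Insert 33: [3, 33, 97, 46, 86, 76, 22]
Insert 97: [3, 33, 97, 46, 86, 76, 22]
Insert 46: [3, 33, 46, 97, 86, 76, 22]
Insert 86: [3, 33, 46, 86, 97, 76, 22]
Insert 76: [3, 33, 46, 76, 86, 97, 22]
Insert 22: [3, 22, 33, 46, 76, 86, 97]

Sorted: [3, 22, 33, 46, 76, 86, 97]


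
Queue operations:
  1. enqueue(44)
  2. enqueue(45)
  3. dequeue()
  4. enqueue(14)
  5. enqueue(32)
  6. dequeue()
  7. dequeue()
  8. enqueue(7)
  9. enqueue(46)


enqueue(44) -> [44]
enqueue(45) -> [44, 45]
dequeue()->44, [45]
enqueue(14) -> [45, 14]
enqueue(32) -> [45, 14, 32]
dequeue()->45, [14, 32]
dequeue()->14, [32]
enqueue(7) -> [32, 7]
enqueue(46) -> [32, 7, 46]

Final queue: [32, 7, 46]


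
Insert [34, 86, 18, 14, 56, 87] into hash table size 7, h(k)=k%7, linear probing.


Insert 34: h=6 -> slot 6
Insert 86: h=2 -> slot 2
Insert 18: h=4 -> slot 4
Insert 14: h=0 -> slot 0
Insert 56: h=0, 1 probes -> slot 1
Insert 87: h=3 -> slot 3

Table: [14, 56, 86, 87, 18, None, 34]


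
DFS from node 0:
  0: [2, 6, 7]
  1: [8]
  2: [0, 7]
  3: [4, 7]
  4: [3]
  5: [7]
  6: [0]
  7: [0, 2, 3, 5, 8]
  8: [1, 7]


Visit 0, push [7, 6, 2]
Visit 2, push [7]
Visit 7, push [8, 5, 3]
Visit 3, push [4]
Visit 4, push []
Visit 5, push []
Visit 8, push [1]
Visit 1, push []
Visit 6, push []

DFS order: [0, 2, 7, 3, 4, 5, 8, 1, 6]


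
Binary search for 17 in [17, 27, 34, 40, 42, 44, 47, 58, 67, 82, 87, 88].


Step 1: lo=0, hi=11, mid=5, val=44
Step 2: lo=0, hi=4, mid=2, val=34
Step 3: lo=0, hi=1, mid=0, val=17

Found at index 0


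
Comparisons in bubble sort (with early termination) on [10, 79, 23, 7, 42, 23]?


Algorithm: bubble sort (with early termination)
Input: [10, 79, 23, 7, 42, 23]
Sorted: [7, 10, 23, 23, 42, 79]

14


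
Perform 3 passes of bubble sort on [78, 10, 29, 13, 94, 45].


Initial: [78, 10, 29, 13, 94, 45]
Pass 1: [10, 29, 13, 78, 45, 94] (4 swaps)
Pass 2: [10, 13, 29, 45, 78, 94] (2 swaps)
Pass 3: [10, 13, 29, 45, 78, 94] (0 swaps)

After 3 passes: [10, 13, 29, 45, 78, 94]


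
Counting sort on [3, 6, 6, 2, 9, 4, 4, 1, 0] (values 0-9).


Input: [3, 6, 6, 2, 9, 4, 4, 1, 0]
Counts: [1, 1, 1, 1, 2, 0, 2, 0, 0, 1]

Sorted: [0, 1, 2, 3, 4, 4, 6, 6, 9]


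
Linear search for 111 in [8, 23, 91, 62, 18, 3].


i=0: 8!=111
i=1: 23!=111
i=2: 91!=111
i=3: 62!=111
i=4: 18!=111
i=5: 3!=111

Not found, 6 comps


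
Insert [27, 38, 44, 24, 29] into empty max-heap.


Insert 27: [27]
Insert 38: [38, 27]
Insert 44: [44, 27, 38]
Insert 24: [44, 27, 38, 24]
Insert 29: [44, 29, 38, 24, 27]

Final heap: [44, 29, 38, 24, 27]


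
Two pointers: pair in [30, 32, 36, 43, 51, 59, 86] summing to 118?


lo=0(30)+hi=6(86)=116
lo=1(32)+hi=6(86)=118

Yes: 32+86=118


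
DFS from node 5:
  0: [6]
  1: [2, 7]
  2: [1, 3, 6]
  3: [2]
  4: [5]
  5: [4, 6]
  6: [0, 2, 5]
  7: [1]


Visit 5, push [6, 4]
Visit 4, push []
Visit 6, push [2, 0]
Visit 0, push []
Visit 2, push [3, 1]
Visit 1, push [7]
Visit 7, push []
Visit 3, push []

DFS order: [5, 4, 6, 0, 2, 1, 7, 3]


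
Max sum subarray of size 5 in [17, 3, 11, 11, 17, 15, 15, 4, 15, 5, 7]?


[0:5]: 59
[1:6]: 57
[2:7]: 69
[3:8]: 62
[4:9]: 66
[5:10]: 54
[6:11]: 46

Max: 69 at [2:7]


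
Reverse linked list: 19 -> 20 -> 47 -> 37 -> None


Step 1: curr=19, set curr.next=prev(None) | reversed so far: 19
Step 2: curr=20, set curr.next=prev(19) | reversed so far: 20 -> 19
Step 3: curr=47, set curr.next=prev(20) | reversed so far: 47 -> 20 -> 19
Step 4: curr=37, set curr.next=prev(47) | reversed so far: 37 -> 47 -> 20 -> 19

37 -> 47 -> 20 -> 19 -> None


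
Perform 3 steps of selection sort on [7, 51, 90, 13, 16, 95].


Initial: [7, 51, 90, 13, 16, 95]
Step 1: min=7 at 0
  Swap: [7, 51, 90, 13, 16, 95]
Step 2: min=13 at 3
  Swap: [7, 13, 90, 51, 16, 95]
Step 3: min=16 at 4
  Swap: [7, 13, 16, 51, 90, 95]

After 3 steps: [7, 13, 16, 51, 90, 95]


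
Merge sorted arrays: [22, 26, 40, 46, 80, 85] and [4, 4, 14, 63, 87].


Take 4 from B
Take 4 from B
Take 14 from B
Take 22 from A
Take 26 from A
Take 40 from A
Take 46 from A
Take 63 from B
Take 80 from A
Take 85 from A

Merged: [4, 4, 14, 22, 26, 40, 46, 63, 80, 85, 87]


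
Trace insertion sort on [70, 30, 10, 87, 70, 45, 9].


Initial: [70, 30, 10, 87, 70, 45, 9]
Insert 30: [30, 70, 10, 87, 70, 45, 9]
Insert 10: [10, 30, 70, 87, 70, 45, 9]
Insert 87: [10, 30, 70, 87, 70, 45, 9]
Insert 70: [10, 30, 70, 70, 87, 45, 9]
Insert 45: [10, 30, 45, 70, 70, 87, 9]
Insert 9: [9, 10, 30, 45, 70, 70, 87]

Sorted: [9, 10, 30, 45, 70, 70, 87]


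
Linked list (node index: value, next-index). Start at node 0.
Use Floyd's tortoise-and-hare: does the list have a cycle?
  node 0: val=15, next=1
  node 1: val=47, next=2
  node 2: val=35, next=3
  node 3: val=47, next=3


Floyd's tortoise (slow, +1) and hare (fast, +2):
  init: slow=0, fast=0
  step 1: slow=1, fast=2
  step 2: slow=2, fast=3
  step 3: slow=3, fast=3
  slow == fast at node 3: cycle detected

Cycle: yes


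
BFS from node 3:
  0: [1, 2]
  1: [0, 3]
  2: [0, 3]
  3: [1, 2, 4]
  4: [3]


Visit 3, enqueue [1, 2, 4]
Visit 1, enqueue [0]
Visit 2, enqueue []
Visit 4, enqueue []
Visit 0, enqueue []

BFS order: [3, 1, 2, 4, 0]


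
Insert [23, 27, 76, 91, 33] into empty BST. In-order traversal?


Insert 23: root
Insert 27: R from 23
Insert 76: R from 23 -> R from 27
Insert 91: R from 23 -> R from 27 -> R from 76
Insert 33: R from 23 -> R from 27 -> L from 76

In-order: [23, 27, 33, 76, 91]


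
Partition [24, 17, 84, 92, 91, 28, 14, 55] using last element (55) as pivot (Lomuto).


Pivot: 55
  24 <= 55: advance i (no swap)
  17 <= 55: advance i (no swap)
  28 <= 55: swap -> [24, 17, 28, 92, 91, 84, 14, 55]
  14 <= 55: swap -> [24, 17, 28, 14, 91, 84, 92, 55]
Place pivot at 4: [24, 17, 28, 14, 55, 84, 92, 91]

Partitioned: [24, 17, 28, 14, 55, 84, 92, 91]


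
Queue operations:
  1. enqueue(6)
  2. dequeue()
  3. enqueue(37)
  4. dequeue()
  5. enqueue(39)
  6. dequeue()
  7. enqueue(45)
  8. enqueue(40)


enqueue(6) -> [6]
dequeue()->6, []
enqueue(37) -> [37]
dequeue()->37, []
enqueue(39) -> [39]
dequeue()->39, []
enqueue(45) -> [45]
enqueue(40) -> [45, 40]

Final queue: [45, 40]


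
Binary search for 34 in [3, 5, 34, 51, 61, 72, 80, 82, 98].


Step 1: lo=0, hi=8, mid=4, val=61
Step 2: lo=0, hi=3, mid=1, val=5
Step 3: lo=2, hi=3, mid=2, val=34

Found at index 2


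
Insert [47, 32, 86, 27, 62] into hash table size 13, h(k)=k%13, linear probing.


Insert 47: h=8 -> slot 8
Insert 32: h=6 -> slot 6
Insert 86: h=8, 1 probes -> slot 9
Insert 27: h=1 -> slot 1
Insert 62: h=10 -> slot 10

Table: [None, 27, None, None, None, None, 32, None, 47, 86, 62, None, None]


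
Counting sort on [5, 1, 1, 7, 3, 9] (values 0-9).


Input: [5, 1, 1, 7, 3, 9]
Counts: [0, 2, 0, 1, 0, 1, 0, 1, 0, 1]

Sorted: [1, 1, 3, 5, 7, 9]


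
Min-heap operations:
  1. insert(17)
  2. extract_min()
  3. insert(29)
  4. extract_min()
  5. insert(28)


insert(17) -> [17]
extract_min()->17, []
insert(29) -> [29]
extract_min()->29, []
insert(28) -> [28]

Final heap: [28]


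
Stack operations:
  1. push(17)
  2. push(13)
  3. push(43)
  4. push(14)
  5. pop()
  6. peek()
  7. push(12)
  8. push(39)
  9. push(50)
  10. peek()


push(17) -> [17]
push(13) -> [17, 13]
push(43) -> [17, 13, 43]
push(14) -> [17, 13, 43, 14]
pop()->14, [17, 13, 43]
peek()->43
push(12) -> [17, 13, 43, 12]
push(39) -> [17, 13, 43, 12, 39]
push(50) -> [17, 13, 43, 12, 39, 50]
peek()->50

Final stack: [17, 13, 43, 12, 39, 50]


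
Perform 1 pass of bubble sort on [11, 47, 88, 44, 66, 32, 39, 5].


Initial: [11, 47, 88, 44, 66, 32, 39, 5]
Pass 1: [11, 47, 44, 66, 32, 39, 5, 88] (5 swaps)

After 1 pass: [11, 47, 44, 66, 32, 39, 5, 88]


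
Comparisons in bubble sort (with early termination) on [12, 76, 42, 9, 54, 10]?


Algorithm: bubble sort (with early termination)
Input: [12, 76, 42, 9, 54, 10]
Sorted: [9, 10, 12, 42, 54, 76]

15


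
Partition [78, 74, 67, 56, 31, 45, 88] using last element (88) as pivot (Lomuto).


Pivot: 88
  78 <= 88: advance i (no swap)
  74 <= 88: advance i (no swap)
  67 <= 88: advance i (no swap)
  56 <= 88: advance i (no swap)
  31 <= 88: advance i (no swap)
  45 <= 88: advance i (no swap)
Place pivot at 6: [78, 74, 67, 56, 31, 45, 88]

Partitioned: [78, 74, 67, 56, 31, 45, 88]


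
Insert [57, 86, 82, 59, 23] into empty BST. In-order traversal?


Insert 57: root
Insert 86: R from 57
Insert 82: R from 57 -> L from 86
Insert 59: R from 57 -> L from 86 -> L from 82
Insert 23: L from 57

In-order: [23, 57, 59, 82, 86]


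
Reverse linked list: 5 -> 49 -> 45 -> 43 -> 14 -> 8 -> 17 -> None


Step 1: curr=5, set curr.next=prev(None) | reversed so far: 5
Step 2: curr=49, set curr.next=prev(5) | reversed so far: 49 -> 5
Step 3: curr=45, set curr.next=prev(49) | reversed so far: 45 -> 49 -> 5
Step 4: curr=43, set curr.next=prev(45) | reversed so far: 43 -> 45 -> 49 -> 5
Step 5: curr=14, set curr.next=prev(43) | reversed so far: 14 -> 43 -> 45 -> 49 -> 5
Step 6: curr=8, set curr.next=prev(14) | reversed so far: 8 -> 14 -> 43 -> 45 -> 49 -> 5
Step 7: curr=17, set curr.next=prev(8) | reversed so far: 17 -> 8 -> 14 -> 43 -> 45 -> 49 -> 5

17 -> 8 -> 14 -> 43 -> 45 -> 49 -> 5 -> None


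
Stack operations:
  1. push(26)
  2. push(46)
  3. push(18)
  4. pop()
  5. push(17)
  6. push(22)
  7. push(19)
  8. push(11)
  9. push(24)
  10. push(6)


push(26) -> [26]
push(46) -> [26, 46]
push(18) -> [26, 46, 18]
pop()->18, [26, 46]
push(17) -> [26, 46, 17]
push(22) -> [26, 46, 17, 22]
push(19) -> [26, 46, 17, 22, 19]
push(11) -> [26, 46, 17, 22, 19, 11]
push(24) -> [26, 46, 17, 22, 19, 11, 24]
push(6) -> [26, 46, 17, 22, 19, 11, 24, 6]

Final stack: [26, 46, 17, 22, 19, 11, 24, 6]


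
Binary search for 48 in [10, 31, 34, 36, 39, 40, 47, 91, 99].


Step 1: lo=0, hi=8, mid=4, val=39
Step 2: lo=5, hi=8, mid=6, val=47
Step 3: lo=7, hi=8, mid=7, val=91

Not found


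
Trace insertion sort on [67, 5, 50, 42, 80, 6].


Initial: [67, 5, 50, 42, 80, 6]
Insert 5: [5, 67, 50, 42, 80, 6]
Insert 50: [5, 50, 67, 42, 80, 6]
Insert 42: [5, 42, 50, 67, 80, 6]
Insert 80: [5, 42, 50, 67, 80, 6]
Insert 6: [5, 6, 42, 50, 67, 80]

Sorted: [5, 6, 42, 50, 67, 80]


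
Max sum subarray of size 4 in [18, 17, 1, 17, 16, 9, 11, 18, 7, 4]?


[0:4]: 53
[1:5]: 51
[2:6]: 43
[3:7]: 53
[4:8]: 54
[5:9]: 45
[6:10]: 40

Max: 54 at [4:8]


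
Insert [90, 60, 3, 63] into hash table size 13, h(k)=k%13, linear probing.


Insert 90: h=12 -> slot 12
Insert 60: h=8 -> slot 8
Insert 3: h=3 -> slot 3
Insert 63: h=11 -> slot 11

Table: [None, None, None, 3, None, None, None, None, 60, None, None, 63, 90]


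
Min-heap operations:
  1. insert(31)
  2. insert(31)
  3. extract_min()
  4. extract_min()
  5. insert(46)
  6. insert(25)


insert(31) -> [31]
insert(31) -> [31, 31]
extract_min()->31, [31]
extract_min()->31, []
insert(46) -> [46]
insert(25) -> [25, 46]

Final heap: [25, 46]


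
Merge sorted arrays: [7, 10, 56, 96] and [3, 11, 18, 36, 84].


Take 3 from B
Take 7 from A
Take 10 from A
Take 11 from B
Take 18 from B
Take 36 from B
Take 56 from A
Take 84 from B

Merged: [3, 7, 10, 11, 18, 36, 56, 84, 96]


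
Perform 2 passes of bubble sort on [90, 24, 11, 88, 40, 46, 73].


Initial: [90, 24, 11, 88, 40, 46, 73]
Pass 1: [24, 11, 88, 40, 46, 73, 90] (6 swaps)
Pass 2: [11, 24, 40, 46, 73, 88, 90] (4 swaps)

After 2 passes: [11, 24, 40, 46, 73, 88, 90]


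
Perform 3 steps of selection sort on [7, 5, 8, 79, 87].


Initial: [7, 5, 8, 79, 87]
Step 1: min=5 at 1
  Swap: [5, 7, 8, 79, 87]
Step 2: min=7 at 1
  Swap: [5, 7, 8, 79, 87]
Step 3: min=8 at 2
  Swap: [5, 7, 8, 79, 87]

After 3 steps: [5, 7, 8, 79, 87]


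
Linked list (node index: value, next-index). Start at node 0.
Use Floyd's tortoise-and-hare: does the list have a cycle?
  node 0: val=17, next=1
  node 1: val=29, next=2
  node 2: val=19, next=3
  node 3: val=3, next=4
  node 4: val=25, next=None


Floyd's tortoise (slow, +1) and hare (fast, +2):
  init: slow=0, fast=0
  step 1: slow=1, fast=2
  step 2: slow=2, fast=4
  step 3: fast -> None, no cycle

Cycle: no


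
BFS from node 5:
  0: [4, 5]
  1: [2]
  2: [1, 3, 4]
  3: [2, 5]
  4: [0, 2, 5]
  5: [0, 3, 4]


Visit 5, enqueue [0, 3, 4]
Visit 0, enqueue []
Visit 3, enqueue [2]
Visit 4, enqueue []
Visit 2, enqueue [1]
Visit 1, enqueue []

BFS order: [5, 0, 3, 4, 2, 1]


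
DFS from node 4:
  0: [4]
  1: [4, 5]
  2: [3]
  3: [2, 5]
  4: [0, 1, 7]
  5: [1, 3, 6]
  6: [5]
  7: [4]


Visit 4, push [7, 1, 0]
Visit 0, push []
Visit 1, push [5]
Visit 5, push [6, 3]
Visit 3, push [2]
Visit 2, push []
Visit 6, push []
Visit 7, push []

DFS order: [4, 0, 1, 5, 3, 2, 6, 7]


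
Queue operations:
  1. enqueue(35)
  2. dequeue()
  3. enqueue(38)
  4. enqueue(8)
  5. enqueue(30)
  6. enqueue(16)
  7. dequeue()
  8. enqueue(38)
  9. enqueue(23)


enqueue(35) -> [35]
dequeue()->35, []
enqueue(38) -> [38]
enqueue(8) -> [38, 8]
enqueue(30) -> [38, 8, 30]
enqueue(16) -> [38, 8, 30, 16]
dequeue()->38, [8, 30, 16]
enqueue(38) -> [8, 30, 16, 38]
enqueue(23) -> [8, 30, 16, 38, 23]

Final queue: [8, 30, 16, 38, 23]


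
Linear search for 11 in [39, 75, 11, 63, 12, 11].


i=0: 39!=11
i=1: 75!=11
i=2: 11==11 found!

Found at 2, 3 comps


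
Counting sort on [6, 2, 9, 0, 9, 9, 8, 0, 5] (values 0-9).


Input: [6, 2, 9, 0, 9, 9, 8, 0, 5]
Counts: [2, 0, 1, 0, 0, 1, 1, 0, 1, 3]

Sorted: [0, 0, 2, 5, 6, 8, 9, 9, 9]


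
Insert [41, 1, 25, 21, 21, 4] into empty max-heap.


Insert 41: [41]
Insert 1: [41, 1]
Insert 25: [41, 1, 25]
Insert 21: [41, 21, 25, 1]
Insert 21: [41, 21, 25, 1, 21]
Insert 4: [41, 21, 25, 1, 21, 4]

Final heap: [41, 21, 25, 1, 21, 4]


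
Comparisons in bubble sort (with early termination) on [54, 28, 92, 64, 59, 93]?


Algorithm: bubble sort (with early termination)
Input: [54, 28, 92, 64, 59, 93]
Sorted: [28, 54, 59, 64, 92, 93]

12


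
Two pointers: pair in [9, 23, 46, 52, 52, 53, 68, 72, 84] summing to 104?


lo=0(9)+hi=8(84)=93
lo=1(23)+hi=8(84)=107
lo=1(23)+hi=7(72)=95
lo=2(46)+hi=7(72)=118
lo=2(46)+hi=6(68)=114
lo=2(46)+hi=5(53)=99
lo=3(52)+hi=5(53)=105
lo=3(52)+hi=4(52)=104

Yes: 52+52=104


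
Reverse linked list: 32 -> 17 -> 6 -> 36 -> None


Step 1: curr=32, set curr.next=prev(None) | reversed so far: 32
Step 2: curr=17, set curr.next=prev(32) | reversed so far: 17 -> 32
Step 3: curr=6, set curr.next=prev(17) | reversed so far: 6 -> 17 -> 32
Step 4: curr=36, set curr.next=prev(6) | reversed so far: 36 -> 6 -> 17 -> 32

36 -> 6 -> 17 -> 32 -> None


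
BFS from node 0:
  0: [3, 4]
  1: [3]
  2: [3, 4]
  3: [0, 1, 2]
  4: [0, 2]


Visit 0, enqueue [3, 4]
Visit 3, enqueue [1, 2]
Visit 4, enqueue []
Visit 1, enqueue []
Visit 2, enqueue []

BFS order: [0, 3, 4, 1, 2]


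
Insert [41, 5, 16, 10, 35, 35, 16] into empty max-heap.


Insert 41: [41]
Insert 5: [41, 5]
Insert 16: [41, 5, 16]
Insert 10: [41, 10, 16, 5]
Insert 35: [41, 35, 16, 5, 10]
Insert 35: [41, 35, 35, 5, 10, 16]
Insert 16: [41, 35, 35, 5, 10, 16, 16]

Final heap: [41, 35, 35, 5, 10, 16, 16]


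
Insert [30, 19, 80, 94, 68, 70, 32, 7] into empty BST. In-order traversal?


Insert 30: root
Insert 19: L from 30
Insert 80: R from 30
Insert 94: R from 30 -> R from 80
Insert 68: R from 30 -> L from 80
Insert 70: R from 30 -> L from 80 -> R from 68
Insert 32: R from 30 -> L from 80 -> L from 68
Insert 7: L from 30 -> L from 19

In-order: [7, 19, 30, 32, 68, 70, 80, 94]


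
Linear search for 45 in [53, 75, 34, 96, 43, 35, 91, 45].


i=0: 53!=45
i=1: 75!=45
i=2: 34!=45
i=3: 96!=45
i=4: 43!=45
i=5: 35!=45
i=6: 91!=45
i=7: 45==45 found!

Found at 7, 8 comps


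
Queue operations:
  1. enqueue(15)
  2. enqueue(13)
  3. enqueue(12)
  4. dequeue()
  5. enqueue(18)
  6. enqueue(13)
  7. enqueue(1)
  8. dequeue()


enqueue(15) -> [15]
enqueue(13) -> [15, 13]
enqueue(12) -> [15, 13, 12]
dequeue()->15, [13, 12]
enqueue(18) -> [13, 12, 18]
enqueue(13) -> [13, 12, 18, 13]
enqueue(1) -> [13, 12, 18, 13, 1]
dequeue()->13, [12, 18, 13, 1]

Final queue: [12, 18, 13, 1]


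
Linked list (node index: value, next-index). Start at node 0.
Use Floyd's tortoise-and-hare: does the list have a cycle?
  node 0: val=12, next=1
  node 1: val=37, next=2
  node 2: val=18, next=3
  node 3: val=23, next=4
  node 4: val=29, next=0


Floyd's tortoise (slow, +1) and hare (fast, +2):
  init: slow=0, fast=0
  step 1: slow=1, fast=2
  step 2: slow=2, fast=4
  step 3: slow=3, fast=1
  step 4: slow=4, fast=3
  step 5: slow=0, fast=0
  slow == fast at node 0: cycle detected

Cycle: yes


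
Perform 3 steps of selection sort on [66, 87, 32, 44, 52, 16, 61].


Initial: [66, 87, 32, 44, 52, 16, 61]
Step 1: min=16 at 5
  Swap: [16, 87, 32, 44, 52, 66, 61]
Step 2: min=32 at 2
  Swap: [16, 32, 87, 44, 52, 66, 61]
Step 3: min=44 at 3
  Swap: [16, 32, 44, 87, 52, 66, 61]

After 3 steps: [16, 32, 44, 87, 52, 66, 61]


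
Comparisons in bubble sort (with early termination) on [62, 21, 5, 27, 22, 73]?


Algorithm: bubble sort (with early termination)
Input: [62, 21, 5, 27, 22, 73]
Sorted: [5, 21, 22, 27, 62, 73]

12


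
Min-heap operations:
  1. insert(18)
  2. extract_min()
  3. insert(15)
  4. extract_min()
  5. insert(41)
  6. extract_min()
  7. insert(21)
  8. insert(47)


insert(18) -> [18]
extract_min()->18, []
insert(15) -> [15]
extract_min()->15, []
insert(41) -> [41]
extract_min()->41, []
insert(21) -> [21]
insert(47) -> [21, 47]

Final heap: [21, 47]


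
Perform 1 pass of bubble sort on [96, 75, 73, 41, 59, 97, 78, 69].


Initial: [96, 75, 73, 41, 59, 97, 78, 69]
Pass 1: [75, 73, 41, 59, 96, 78, 69, 97] (6 swaps)

After 1 pass: [75, 73, 41, 59, 96, 78, 69, 97]


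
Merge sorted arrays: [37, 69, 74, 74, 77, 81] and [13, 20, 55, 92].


Take 13 from B
Take 20 from B
Take 37 from A
Take 55 from B
Take 69 from A
Take 74 from A
Take 74 from A
Take 77 from A
Take 81 from A

Merged: [13, 20, 37, 55, 69, 74, 74, 77, 81, 92]


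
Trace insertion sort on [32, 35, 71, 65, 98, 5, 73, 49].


Initial: [32, 35, 71, 65, 98, 5, 73, 49]
Insert 35: [32, 35, 71, 65, 98, 5, 73, 49]
Insert 71: [32, 35, 71, 65, 98, 5, 73, 49]
Insert 65: [32, 35, 65, 71, 98, 5, 73, 49]
Insert 98: [32, 35, 65, 71, 98, 5, 73, 49]
Insert 5: [5, 32, 35, 65, 71, 98, 73, 49]
Insert 73: [5, 32, 35, 65, 71, 73, 98, 49]
Insert 49: [5, 32, 35, 49, 65, 71, 73, 98]

Sorted: [5, 32, 35, 49, 65, 71, 73, 98]


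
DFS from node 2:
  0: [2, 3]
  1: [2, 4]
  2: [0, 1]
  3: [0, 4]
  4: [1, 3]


Visit 2, push [1, 0]
Visit 0, push [3]
Visit 3, push [4]
Visit 4, push [1]
Visit 1, push []

DFS order: [2, 0, 3, 4, 1]


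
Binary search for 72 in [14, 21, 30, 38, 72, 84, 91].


Step 1: lo=0, hi=6, mid=3, val=38
Step 2: lo=4, hi=6, mid=5, val=84
Step 3: lo=4, hi=4, mid=4, val=72

Found at index 4


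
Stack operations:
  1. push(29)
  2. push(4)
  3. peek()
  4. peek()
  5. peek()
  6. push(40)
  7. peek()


push(29) -> [29]
push(4) -> [29, 4]
peek()->4
peek()->4
peek()->4
push(40) -> [29, 4, 40]
peek()->40

Final stack: [29, 4, 40]


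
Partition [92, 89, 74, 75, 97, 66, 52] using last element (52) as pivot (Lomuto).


Pivot: 52
Place pivot at 0: [52, 89, 74, 75, 97, 66, 92]

Partitioned: [52, 89, 74, 75, 97, 66, 92]


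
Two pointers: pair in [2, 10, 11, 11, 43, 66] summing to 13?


lo=0(2)+hi=5(66)=68
lo=0(2)+hi=4(43)=45
lo=0(2)+hi=3(11)=13

Yes: 2+11=13


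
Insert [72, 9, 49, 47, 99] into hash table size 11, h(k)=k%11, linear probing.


Insert 72: h=6 -> slot 6
Insert 9: h=9 -> slot 9
Insert 49: h=5 -> slot 5
Insert 47: h=3 -> slot 3
Insert 99: h=0 -> slot 0

Table: [99, None, None, 47, None, 49, 72, None, None, 9, None]


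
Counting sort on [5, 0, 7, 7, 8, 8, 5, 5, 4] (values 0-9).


Input: [5, 0, 7, 7, 8, 8, 5, 5, 4]
Counts: [1, 0, 0, 0, 1, 3, 0, 2, 2, 0]

Sorted: [0, 4, 5, 5, 5, 7, 7, 8, 8]


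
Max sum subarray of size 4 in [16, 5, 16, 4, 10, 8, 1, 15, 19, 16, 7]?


[0:4]: 41
[1:5]: 35
[2:6]: 38
[3:7]: 23
[4:8]: 34
[5:9]: 43
[6:10]: 51
[7:11]: 57

Max: 57 at [7:11]


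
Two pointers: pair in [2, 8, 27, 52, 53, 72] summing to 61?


lo=0(2)+hi=5(72)=74
lo=0(2)+hi=4(53)=55
lo=1(8)+hi=4(53)=61

Yes: 8+53=61


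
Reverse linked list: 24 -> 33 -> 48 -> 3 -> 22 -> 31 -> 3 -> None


Step 1: curr=24, set curr.next=prev(None) | reversed so far: 24
Step 2: curr=33, set curr.next=prev(24) | reversed so far: 33 -> 24
Step 3: curr=48, set curr.next=prev(33) | reversed so far: 48 -> 33 -> 24
Step 4: curr=3, set curr.next=prev(48) | reversed so far: 3 -> 48 -> 33 -> 24
Step 5: curr=22, set curr.next=prev(3) | reversed so far: 22 -> 3 -> 48 -> 33 -> 24
Step 6: curr=31, set curr.next=prev(22) | reversed so far: 31 -> 22 -> 3 -> 48 -> 33 -> 24
Step 7: curr=3, set curr.next=prev(31) | reversed so far: 3 -> 31 -> 22 -> 3 -> 48 -> 33 -> 24

3 -> 31 -> 22 -> 3 -> 48 -> 33 -> 24 -> None


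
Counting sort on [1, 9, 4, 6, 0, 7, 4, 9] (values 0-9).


Input: [1, 9, 4, 6, 0, 7, 4, 9]
Counts: [1, 1, 0, 0, 2, 0, 1, 1, 0, 2]

Sorted: [0, 1, 4, 4, 6, 7, 9, 9]


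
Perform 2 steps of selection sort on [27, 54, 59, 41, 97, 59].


Initial: [27, 54, 59, 41, 97, 59]
Step 1: min=27 at 0
  Swap: [27, 54, 59, 41, 97, 59]
Step 2: min=41 at 3
  Swap: [27, 41, 59, 54, 97, 59]

After 2 steps: [27, 41, 59, 54, 97, 59]


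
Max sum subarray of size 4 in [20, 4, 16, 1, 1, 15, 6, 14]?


[0:4]: 41
[1:5]: 22
[2:6]: 33
[3:7]: 23
[4:8]: 36

Max: 41 at [0:4]


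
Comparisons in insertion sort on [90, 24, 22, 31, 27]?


Algorithm: insertion sort
Input: [90, 24, 22, 31, 27]
Sorted: [22, 24, 27, 31, 90]

8


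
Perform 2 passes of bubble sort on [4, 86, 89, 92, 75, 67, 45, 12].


Initial: [4, 86, 89, 92, 75, 67, 45, 12]
Pass 1: [4, 86, 89, 75, 67, 45, 12, 92] (4 swaps)
Pass 2: [4, 86, 75, 67, 45, 12, 89, 92] (4 swaps)

After 2 passes: [4, 86, 75, 67, 45, 12, 89, 92]


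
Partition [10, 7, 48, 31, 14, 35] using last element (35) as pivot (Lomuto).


Pivot: 35
  10 <= 35: advance i (no swap)
  7 <= 35: advance i (no swap)
  31 <= 35: swap -> [10, 7, 31, 48, 14, 35]
  14 <= 35: swap -> [10, 7, 31, 14, 48, 35]
Place pivot at 4: [10, 7, 31, 14, 35, 48]

Partitioned: [10, 7, 31, 14, 35, 48]


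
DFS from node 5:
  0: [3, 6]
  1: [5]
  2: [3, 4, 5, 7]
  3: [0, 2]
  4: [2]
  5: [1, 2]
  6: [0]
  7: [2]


Visit 5, push [2, 1]
Visit 1, push []
Visit 2, push [7, 4, 3]
Visit 3, push [0]
Visit 0, push [6]
Visit 6, push []
Visit 4, push []
Visit 7, push []

DFS order: [5, 1, 2, 3, 0, 6, 4, 7]


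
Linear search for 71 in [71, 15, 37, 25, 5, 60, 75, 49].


i=0: 71==71 found!

Found at 0, 1 comps


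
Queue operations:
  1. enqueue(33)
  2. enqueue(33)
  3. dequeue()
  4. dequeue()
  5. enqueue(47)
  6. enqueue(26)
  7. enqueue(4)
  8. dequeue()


enqueue(33) -> [33]
enqueue(33) -> [33, 33]
dequeue()->33, [33]
dequeue()->33, []
enqueue(47) -> [47]
enqueue(26) -> [47, 26]
enqueue(4) -> [47, 26, 4]
dequeue()->47, [26, 4]

Final queue: [26, 4]


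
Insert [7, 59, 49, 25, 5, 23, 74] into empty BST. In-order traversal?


Insert 7: root
Insert 59: R from 7
Insert 49: R from 7 -> L from 59
Insert 25: R from 7 -> L from 59 -> L from 49
Insert 5: L from 7
Insert 23: R from 7 -> L from 59 -> L from 49 -> L from 25
Insert 74: R from 7 -> R from 59

In-order: [5, 7, 23, 25, 49, 59, 74]


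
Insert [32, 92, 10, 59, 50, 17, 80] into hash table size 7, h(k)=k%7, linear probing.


Insert 32: h=4 -> slot 4
Insert 92: h=1 -> slot 1
Insert 10: h=3 -> slot 3
Insert 59: h=3, 2 probes -> slot 5
Insert 50: h=1, 1 probes -> slot 2
Insert 17: h=3, 3 probes -> slot 6
Insert 80: h=3, 4 probes -> slot 0

Table: [80, 92, 50, 10, 32, 59, 17]


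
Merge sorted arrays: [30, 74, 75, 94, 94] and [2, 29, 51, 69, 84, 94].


Take 2 from B
Take 29 from B
Take 30 from A
Take 51 from B
Take 69 from B
Take 74 from A
Take 75 from A
Take 84 from B
Take 94 from A
Take 94 from A

Merged: [2, 29, 30, 51, 69, 74, 75, 84, 94, 94, 94]


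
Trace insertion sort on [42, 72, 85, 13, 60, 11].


Initial: [42, 72, 85, 13, 60, 11]
Insert 72: [42, 72, 85, 13, 60, 11]
Insert 85: [42, 72, 85, 13, 60, 11]
Insert 13: [13, 42, 72, 85, 60, 11]
Insert 60: [13, 42, 60, 72, 85, 11]
Insert 11: [11, 13, 42, 60, 72, 85]

Sorted: [11, 13, 42, 60, 72, 85]


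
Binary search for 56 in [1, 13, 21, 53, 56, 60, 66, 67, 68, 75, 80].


Step 1: lo=0, hi=10, mid=5, val=60
Step 2: lo=0, hi=4, mid=2, val=21
Step 3: lo=3, hi=4, mid=3, val=53
Step 4: lo=4, hi=4, mid=4, val=56

Found at index 4


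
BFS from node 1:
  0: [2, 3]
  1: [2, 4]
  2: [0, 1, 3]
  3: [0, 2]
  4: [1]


Visit 1, enqueue [2, 4]
Visit 2, enqueue [0, 3]
Visit 4, enqueue []
Visit 0, enqueue []
Visit 3, enqueue []

BFS order: [1, 2, 4, 0, 3]


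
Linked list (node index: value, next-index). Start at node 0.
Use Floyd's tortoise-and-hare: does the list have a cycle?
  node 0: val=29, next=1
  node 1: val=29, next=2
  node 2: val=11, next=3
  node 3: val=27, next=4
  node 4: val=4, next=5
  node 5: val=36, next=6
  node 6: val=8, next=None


Floyd's tortoise (slow, +1) and hare (fast, +2):
  init: slow=0, fast=0
  step 1: slow=1, fast=2
  step 2: slow=2, fast=4
  step 3: slow=3, fast=6
  step 4: fast -> None, no cycle

Cycle: no


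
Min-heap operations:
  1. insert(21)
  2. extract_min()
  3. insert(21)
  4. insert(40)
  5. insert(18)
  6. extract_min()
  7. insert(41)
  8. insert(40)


insert(21) -> [21]
extract_min()->21, []
insert(21) -> [21]
insert(40) -> [21, 40]
insert(18) -> [18, 40, 21]
extract_min()->18, [21, 40]
insert(41) -> [21, 40, 41]
insert(40) -> [21, 40, 41, 40]

Final heap: [21, 40, 41, 40]


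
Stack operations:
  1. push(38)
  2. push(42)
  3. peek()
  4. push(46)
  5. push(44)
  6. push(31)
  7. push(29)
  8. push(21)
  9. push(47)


push(38) -> [38]
push(42) -> [38, 42]
peek()->42
push(46) -> [38, 42, 46]
push(44) -> [38, 42, 46, 44]
push(31) -> [38, 42, 46, 44, 31]
push(29) -> [38, 42, 46, 44, 31, 29]
push(21) -> [38, 42, 46, 44, 31, 29, 21]
push(47) -> [38, 42, 46, 44, 31, 29, 21, 47]

Final stack: [38, 42, 46, 44, 31, 29, 21, 47]


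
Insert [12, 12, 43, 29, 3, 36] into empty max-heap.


Insert 12: [12]
Insert 12: [12, 12]
Insert 43: [43, 12, 12]
Insert 29: [43, 29, 12, 12]
Insert 3: [43, 29, 12, 12, 3]
Insert 36: [43, 29, 36, 12, 3, 12]

Final heap: [43, 29, 36, 12, 3, 12]


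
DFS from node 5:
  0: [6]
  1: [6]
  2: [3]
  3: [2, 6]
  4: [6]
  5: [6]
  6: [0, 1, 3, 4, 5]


Visit 5, push [6]
Visit 6, push [4, 3, 1, 0]
Visit 0, push []
Visit 1, push []
Visit 3, push [2]
Visit 2, push []
Visit 4, push []

DFS order: [5, 6, 0, 1, 3, 2, 4]


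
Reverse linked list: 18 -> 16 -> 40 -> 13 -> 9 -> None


Step 1: curr=18, set curr.next=prev(None) | reversed so far: 18
Step 2: curr=16, set curr.next=prev(18) | reversed so far: 16 -> 18
Step 3: curr=40, set curr.next=prev(16) | reversed so far: 40 -> 16 -> 18
Step 4: curr=13, set curr.next=prev(40) | reversed so far: 13 -> 40 -> 16 -> 18
Step 5: curr=9, set curr.next=prev(13) | reversed so far: 9 -> 13 -> 40 -> 16 -> 18

9 -> 13 -> 40 -> 16 -> 18 -> None


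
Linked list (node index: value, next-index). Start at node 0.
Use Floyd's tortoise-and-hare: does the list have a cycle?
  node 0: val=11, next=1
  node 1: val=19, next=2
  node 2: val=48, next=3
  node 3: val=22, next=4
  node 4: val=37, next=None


Floyd's tortoise (slow, +1) and hare (fast, +2):
  init: slow=0, fast=0
  step 1: slow=1, fast=2
  step 2: slow=2, fast=4
  step 3: fast -> None, no cycle

Cycle: no


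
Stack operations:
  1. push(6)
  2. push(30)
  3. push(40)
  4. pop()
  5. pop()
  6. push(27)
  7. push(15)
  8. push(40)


push(6) -> [6]
push(30) -> [6, 30]
push(40) -> [6, 30, 40]
pop()->40, [6, 30]
pop()->30, [6]
push(27) -> [6, 27]
push(15) -> [6, 27, 15]
push(40) -> [6, 27, 15, 40]

Final stack: [6, 27, 15, 40]


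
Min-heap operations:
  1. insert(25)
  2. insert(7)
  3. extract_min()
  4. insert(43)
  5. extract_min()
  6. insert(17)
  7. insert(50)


insert(25) -> [25]
insert(7) -> [7, 25]
extract_min()->7, [25]
insert(43) -> [25, 43]
extract_min()->25, [43]
insert(17) -> [17, 43]
insert(50) -> [17, 43, 50]

Final heap: [17, 43, 50]


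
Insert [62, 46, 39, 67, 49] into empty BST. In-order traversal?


Insert 62: root
Insert 46: L from 62
Insert 39: L from 62 -> L from 46
Insert 67: R from 62
Insert 49: L from 62 -> R from 46

In-order: [39, 46, 49, 62, 67]


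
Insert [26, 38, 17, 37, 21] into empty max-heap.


Insert 26: [26]
Insert 38: [38, 26]
Insert 17: [38, 26, 17]
Insert 37: [38, 37, 17, 26]
Insert 21: [38, 37, 17, 26, 21]

Final heap: [38, 37, 17, 26, 21]


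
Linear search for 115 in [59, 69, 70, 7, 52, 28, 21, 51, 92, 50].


i=0: 59!=115
i=1: 69!=115
i=2: 70!=115
i=3: 7!=115
i=4: 52!=115
i=5: 28!=115
i=6: 21!=115
i=7: 51!=115
i=8: 92!=115
i=9: 50!=115

Not found, 10 comps


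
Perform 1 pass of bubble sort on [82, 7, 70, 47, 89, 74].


Initial: [82, 7, 70, 47, 89, 74]
Pass 1: [7, 70, 47, 82, 74, 89] (4 swaps)

After 1 pass: [7, 70, 47, 82, 74, 89]


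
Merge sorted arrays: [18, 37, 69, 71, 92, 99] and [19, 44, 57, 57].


Take 18 from A
Take 19 from B
Take 37 from A
Take 44 from B
Take 57 from B
Take 57 from B

Merged: [18, 19, 37, 44, 57, 57, 69, 71, 92, 99]


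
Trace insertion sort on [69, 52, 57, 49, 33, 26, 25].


Initial: [69, 52, 57, 49, 33, 26, 25]
Insert 52: [52, 69, 57, 49, 33, 26, 25]
Insert 57: [52, 57, 69, 49, 33, 26, 25]
Insert 49: [49, 52, 57, 69, 33, 26, 25]
Insert 33: [33, 49, 52, 57, 69, 26, 25]
Insert 26: [26, 33, 49, 52, 57, 69, 25]
Insert 25: [25, 26, 33, 49, 52, 57, 69]

Sorted: [25, 26, 33, 49, 52, 57, 69]


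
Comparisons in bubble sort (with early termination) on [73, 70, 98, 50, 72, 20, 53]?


Algorithm: bubble sort (with early termination)
Input: [73, 70, 98, 50, 72, 20, 53]
Sorted: [20, 50, 53, 70, 72, 73, 98]

21


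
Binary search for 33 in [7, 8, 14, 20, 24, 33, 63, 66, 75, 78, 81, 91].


Step 1: lo=0, hi=11, mid=5, val=33

Found at index 5


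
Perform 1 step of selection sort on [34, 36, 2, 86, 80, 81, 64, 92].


Initial: [34, 36, 2, 86, 80, 81, 64, 92]
Step 1: min=2 at 2
  Swap: [2, 36, 34, 86, 80, 81, 64, 92]

After 1 step: [2, 36, 34, 86, 80, 81, 64, 92]
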